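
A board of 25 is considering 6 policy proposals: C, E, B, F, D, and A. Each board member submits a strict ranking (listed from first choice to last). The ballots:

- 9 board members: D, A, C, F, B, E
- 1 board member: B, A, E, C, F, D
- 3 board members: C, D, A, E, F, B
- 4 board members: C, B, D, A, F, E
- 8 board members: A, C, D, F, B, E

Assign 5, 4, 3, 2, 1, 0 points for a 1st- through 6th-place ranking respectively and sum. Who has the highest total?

A

C: 9·3 + 1·2 + 3·5 + 4·5 + 8·4 = 96
E: 9·0 + 1·3 + 3·2 + 4·0 + 8·0 = 9
B: 9·1 + 1·5 + 3·0 + 4·4 + 8·1 = 38
F: 9·2 + 1·1 + 3·1 + 4·1 + 8·2 = 42
D: 9·5 + 1·0 + 3·4 + 4·3 + 8·3 = 93
A: 9·4 + 1·4 + 3·3 + 4·2 + 8·5 = 97
A has the highest Borda score (97).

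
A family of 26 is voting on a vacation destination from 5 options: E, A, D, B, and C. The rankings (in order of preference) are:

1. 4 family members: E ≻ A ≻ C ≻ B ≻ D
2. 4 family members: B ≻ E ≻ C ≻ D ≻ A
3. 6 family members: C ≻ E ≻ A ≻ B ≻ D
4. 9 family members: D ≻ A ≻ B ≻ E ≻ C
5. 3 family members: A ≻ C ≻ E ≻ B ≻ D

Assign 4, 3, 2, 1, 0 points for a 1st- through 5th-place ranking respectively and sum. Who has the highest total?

A

E: 4·4 + 4·3 + 6·3 + 9·1 + 3·2 = 61
A: 4·3 + 4·0 + 6·2 + 9·3 + 3·4 = 63
D: 4·0 + 4·1 + 6·0 + 9·4 + 3·0 = 40
B: 4·1 + 4·4 + 6·1 + 9·2 + 3·1 = 47
C: 4·2 + 4·2 + 6·4 + 9·0 + 3·3 = 49
A has the highest Borda score (63).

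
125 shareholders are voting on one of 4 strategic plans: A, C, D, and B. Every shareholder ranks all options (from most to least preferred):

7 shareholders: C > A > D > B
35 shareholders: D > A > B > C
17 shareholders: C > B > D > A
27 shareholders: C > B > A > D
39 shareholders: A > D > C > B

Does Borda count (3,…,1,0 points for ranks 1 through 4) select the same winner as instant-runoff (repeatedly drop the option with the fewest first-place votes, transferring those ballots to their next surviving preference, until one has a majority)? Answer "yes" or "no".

Borda — scores: A 228, C 192, D 207, B 123. Winner: A.
Instant-runoff — R1 A 39, C 51, D 35, B 0 (B out); R2 A 39, C 51, D 35 (D out); R3 A 74, C 51 (A winner). Winner: A.
The two methods agree.

yes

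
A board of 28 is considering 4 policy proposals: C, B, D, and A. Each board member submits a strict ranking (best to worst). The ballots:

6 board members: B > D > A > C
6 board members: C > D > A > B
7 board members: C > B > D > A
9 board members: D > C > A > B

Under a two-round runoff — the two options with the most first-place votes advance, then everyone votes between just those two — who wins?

D

Round 1 first-place votes: C 13, B 6, D 9, A 0.
C and D advance.
Runoff: C is preferred to D by 13 voters; D by 15.
D wins the runoff.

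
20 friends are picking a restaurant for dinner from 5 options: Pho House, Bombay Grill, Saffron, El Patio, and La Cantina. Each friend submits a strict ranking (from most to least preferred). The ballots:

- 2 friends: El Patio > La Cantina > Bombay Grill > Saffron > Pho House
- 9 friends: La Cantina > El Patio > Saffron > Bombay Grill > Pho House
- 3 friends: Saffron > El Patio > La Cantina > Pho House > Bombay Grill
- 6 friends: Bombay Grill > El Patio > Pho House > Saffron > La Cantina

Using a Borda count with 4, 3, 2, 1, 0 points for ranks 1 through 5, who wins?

El Patio

Pho House: 2·0 + 9·0 + 3·1 + 6·2 = 15
Bombay Grill: 2·2 + 9·1 + 3·0 + 6·4 = 37
Saffron: 2·1 + 9·2 + 3·4 + 6·1 = 38
El Patio: 2·4 + 9·3 + 3·3 + 6·3 = 62
La Cantina: 2·3 + 9·4 + 3·2 + 6·0 = 48
El Patio has the highest Borda score (62).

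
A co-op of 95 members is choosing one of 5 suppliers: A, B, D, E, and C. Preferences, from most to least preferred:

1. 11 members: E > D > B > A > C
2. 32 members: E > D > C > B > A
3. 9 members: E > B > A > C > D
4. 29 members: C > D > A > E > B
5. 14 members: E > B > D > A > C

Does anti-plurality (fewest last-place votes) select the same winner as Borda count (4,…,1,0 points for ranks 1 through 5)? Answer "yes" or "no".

yes

Anti-plurality — last-place votes: A 32, B 29, D 9, E 0, C 25. Winner: E.
Borda — scores: A 101, B 123, D 244, E 293, C 189. Winner: E.
The two methods agree.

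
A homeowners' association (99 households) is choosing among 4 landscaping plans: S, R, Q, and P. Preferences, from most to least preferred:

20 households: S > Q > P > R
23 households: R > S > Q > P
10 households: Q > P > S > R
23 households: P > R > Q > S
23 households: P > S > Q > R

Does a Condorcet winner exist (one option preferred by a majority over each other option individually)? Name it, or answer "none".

none

Checking pairwise contests:
P beats S 56–43.
S beats R 53–46.
S beats Q 66–33.
Q beats P 53–46.
Every option loses at least one head-to-head, so there is no Condorcet winner.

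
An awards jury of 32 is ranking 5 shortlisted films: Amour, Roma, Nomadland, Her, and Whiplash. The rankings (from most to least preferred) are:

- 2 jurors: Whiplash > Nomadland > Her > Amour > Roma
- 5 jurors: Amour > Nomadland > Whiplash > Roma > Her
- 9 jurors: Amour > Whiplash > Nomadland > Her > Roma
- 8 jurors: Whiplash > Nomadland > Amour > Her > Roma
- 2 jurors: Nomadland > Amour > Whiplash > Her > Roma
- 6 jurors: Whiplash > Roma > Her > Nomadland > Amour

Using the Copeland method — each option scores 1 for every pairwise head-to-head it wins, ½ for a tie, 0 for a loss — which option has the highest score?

Amour: beats Roma and Her; ties Whiplash; loses to Nomadland → score 2.5.
Roma: loses to Amour, Nomadland, Her, and Whiplash → score 0.
Nomadland: beats Amour, Roma, and Her; loses to Whiplash → score 3.
Her: beats Roma; loses to Amour, Nomadland, and Whiplash → score 1.
Whiplash: beats Roma, Nomadland, and Her; ties Amour → score 3.5.
Whiplash has the best pairwise record.

Whiplash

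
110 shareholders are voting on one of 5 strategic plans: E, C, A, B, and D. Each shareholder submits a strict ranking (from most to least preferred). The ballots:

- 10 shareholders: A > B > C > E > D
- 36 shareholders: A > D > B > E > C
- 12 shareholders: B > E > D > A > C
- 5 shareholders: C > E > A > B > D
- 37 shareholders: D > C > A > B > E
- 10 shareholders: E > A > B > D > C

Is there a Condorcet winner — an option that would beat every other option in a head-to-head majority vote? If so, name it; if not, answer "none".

A

A vs E: 83–27 for A.
A vs C: 68–42 for A.
A vs B: 98–12 for A.
A vs D: 61–49 for A.
A beats every other option head-to-head.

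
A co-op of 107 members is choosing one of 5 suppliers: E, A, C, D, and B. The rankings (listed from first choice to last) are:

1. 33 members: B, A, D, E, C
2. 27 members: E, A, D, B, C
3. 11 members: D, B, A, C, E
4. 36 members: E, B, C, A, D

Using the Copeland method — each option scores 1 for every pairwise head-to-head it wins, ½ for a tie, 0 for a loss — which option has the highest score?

E

E: beats A, C, D, and B → score 4.
A: beats C and D; loses to E and B → score 2.
C: loses to E, A, D, and B → score 0.
D: beats C; loses to E, A, and B → score 1.
B: beats A, C, and D; loses to E → score 3.
E has the best pairwise record.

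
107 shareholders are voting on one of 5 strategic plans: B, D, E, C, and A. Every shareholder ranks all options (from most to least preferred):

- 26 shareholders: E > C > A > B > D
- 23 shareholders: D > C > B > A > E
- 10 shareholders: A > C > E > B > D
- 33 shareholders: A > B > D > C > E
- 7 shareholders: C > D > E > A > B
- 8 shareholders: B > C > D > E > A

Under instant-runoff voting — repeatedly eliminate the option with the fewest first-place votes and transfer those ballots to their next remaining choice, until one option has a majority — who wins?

A

Round 1: B 8, D 23, E 26, C 7, A 43. Eliminate C.
Round 2: B 8, D 30, E 26, A 43. Eliminate B.
Round 3: D 38, E 26, A 43. Eliminate E.
Round 4: D 38, A 69. A has a majority.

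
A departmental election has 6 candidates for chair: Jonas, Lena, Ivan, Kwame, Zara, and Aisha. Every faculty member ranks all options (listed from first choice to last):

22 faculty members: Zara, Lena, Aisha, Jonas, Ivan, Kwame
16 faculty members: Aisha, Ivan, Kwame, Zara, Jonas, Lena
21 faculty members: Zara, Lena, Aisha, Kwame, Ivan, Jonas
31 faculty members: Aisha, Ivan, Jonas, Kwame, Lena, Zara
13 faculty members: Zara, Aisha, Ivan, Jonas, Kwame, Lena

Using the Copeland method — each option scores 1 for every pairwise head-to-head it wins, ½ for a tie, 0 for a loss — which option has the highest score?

Jonas: beats Lena and Kwame; loses to Ivan, Zara, and Aisha → score 2.
Lena: loses to Jonas, Ivan, Kwame, Zara, and Aisha → score 0.
Ivan: beats Jonas, Lena, and Kwame; loses to Zara and Aisha → score 3.
Kwame: beats Lena; loses to Jonas, Ivan, Zara, and Aisha → score 1.
Zara: beats Jonas, Lena, Ivan, Kwame, and Aisha → score 5.
Aisha: beats Jonas, Lena, Ivan, and Kwame; loses to Zara → score 4.
Zara has the best pairwise record.

Zara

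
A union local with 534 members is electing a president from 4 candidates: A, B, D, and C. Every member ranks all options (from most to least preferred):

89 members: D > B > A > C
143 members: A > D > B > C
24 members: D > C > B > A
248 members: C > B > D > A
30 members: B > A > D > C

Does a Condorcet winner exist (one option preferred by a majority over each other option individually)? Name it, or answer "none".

none

Checking pairwise contests:
B beats A 391–143.
C beats B 272–262.
B beats D 278–256.
D beats C 286–248.
Every option loses at least one head-to-head, so there is no Condorcet winner.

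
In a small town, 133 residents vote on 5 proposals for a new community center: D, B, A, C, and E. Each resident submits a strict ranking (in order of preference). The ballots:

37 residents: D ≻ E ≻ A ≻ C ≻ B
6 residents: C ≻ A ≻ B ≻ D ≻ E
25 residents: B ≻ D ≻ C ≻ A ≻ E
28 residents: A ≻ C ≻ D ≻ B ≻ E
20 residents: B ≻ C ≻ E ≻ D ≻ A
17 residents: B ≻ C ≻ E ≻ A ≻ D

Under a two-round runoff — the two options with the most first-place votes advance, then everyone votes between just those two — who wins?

Round 1 first-place votes: D 37, B 62, A 28, C 6, E 0.
B and D advance.
Runoff: B is preferred to D by 68 voters; D by 65.
B wins the runoff.

B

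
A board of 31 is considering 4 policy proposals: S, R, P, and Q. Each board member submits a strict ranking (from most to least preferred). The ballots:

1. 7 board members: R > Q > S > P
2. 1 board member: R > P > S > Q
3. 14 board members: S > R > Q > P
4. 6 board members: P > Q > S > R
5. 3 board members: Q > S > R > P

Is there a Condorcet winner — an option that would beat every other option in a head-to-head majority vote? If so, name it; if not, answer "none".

none

Checking pairwise contests:
Q beats S 16–15.
S beats R 23–8.
S beats P 24–7.
R beats Q 22–9.
Every option loses at least one head-to-head, so there is no Condorcet winner.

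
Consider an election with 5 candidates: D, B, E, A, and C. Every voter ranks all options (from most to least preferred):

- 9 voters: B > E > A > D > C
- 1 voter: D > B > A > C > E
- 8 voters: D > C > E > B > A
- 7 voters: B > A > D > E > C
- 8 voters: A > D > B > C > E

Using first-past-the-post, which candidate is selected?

First-place votes: D 9, B 16, E 0, A 8, C 0.
B has the most first-place votes.

B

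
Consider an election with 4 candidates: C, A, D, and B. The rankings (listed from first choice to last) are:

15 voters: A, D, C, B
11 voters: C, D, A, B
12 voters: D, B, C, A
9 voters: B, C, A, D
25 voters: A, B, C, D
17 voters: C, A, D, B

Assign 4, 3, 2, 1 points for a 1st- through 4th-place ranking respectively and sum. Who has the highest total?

C: 15·2 + 11·4 + 12·2 + 9·3 + 25·2 + 17·4 = 243
A: 15·4 + 11·2 + 12·1 + 9·2 + 25·4 + 17·3 = 263
D: 15·3 + 11·3 + 12·4 + 9·1 + 25·1 + 17·2 = 194
B: 15·1 + 11·1 + 12·3 + 9·4 + 25·3 + 17·1 = 190
A has the highest Borda score (263).

A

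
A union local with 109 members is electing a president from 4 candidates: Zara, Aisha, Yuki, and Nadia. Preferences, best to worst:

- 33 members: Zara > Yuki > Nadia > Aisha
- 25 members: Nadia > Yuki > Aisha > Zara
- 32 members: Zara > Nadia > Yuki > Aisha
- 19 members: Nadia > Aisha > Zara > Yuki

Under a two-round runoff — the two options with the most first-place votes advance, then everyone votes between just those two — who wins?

Zara

Round 1 first-place votes: Zara 65, Aisha 0, Yuki 0, Nadia 44.
Zara and Nadia advance.
Runoff: Zara is preferred to Nadia by 65 voters; Nadia by 44.
Zara wins the runoff.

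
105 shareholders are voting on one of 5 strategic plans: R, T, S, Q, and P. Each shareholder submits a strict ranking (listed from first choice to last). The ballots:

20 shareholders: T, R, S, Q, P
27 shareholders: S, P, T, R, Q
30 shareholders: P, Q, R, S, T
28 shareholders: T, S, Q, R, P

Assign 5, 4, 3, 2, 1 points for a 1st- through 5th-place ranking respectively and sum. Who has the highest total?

R: 20·4 + 27·2 + 30·3 + 28·2 = 280
T: 20·5 + 27·3 + 30·1 + 28·5 = 351
S: 20·3 + 27·5 + 30·2 + 28·4 = 367
Q: 20·2 + 27·1 + 30·4 + 28·3 = 271
P: 20·1 + 27·4 + 30·5 + 28·1 = 306
S has the highest Borda score (367).

S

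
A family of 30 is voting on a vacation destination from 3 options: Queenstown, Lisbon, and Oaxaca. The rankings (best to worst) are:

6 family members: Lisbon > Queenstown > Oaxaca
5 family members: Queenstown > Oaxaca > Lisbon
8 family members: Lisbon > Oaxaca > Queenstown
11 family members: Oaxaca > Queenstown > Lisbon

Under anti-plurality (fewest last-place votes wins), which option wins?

Last-place votes: Queenstown 8, Lisbon 16, Oaxaca 6.
Oaxaca is ranked last by the fewest voters, so Oaxaca wins.

Oaxaca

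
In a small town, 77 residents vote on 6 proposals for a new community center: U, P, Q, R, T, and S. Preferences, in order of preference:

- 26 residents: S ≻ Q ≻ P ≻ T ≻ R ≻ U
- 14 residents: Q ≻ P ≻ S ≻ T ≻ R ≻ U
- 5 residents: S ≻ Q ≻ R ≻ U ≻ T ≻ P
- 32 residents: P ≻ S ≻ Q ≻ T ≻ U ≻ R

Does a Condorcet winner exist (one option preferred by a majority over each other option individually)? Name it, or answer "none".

none

Checking pairwise contests:
P beats U 72–5.
Q beats P 45–32.
S beats Q 63–14.
P beats R 72–5.
P beats T 72–5.
P beats S 46–31.
Every option loses at least one head-to-head, so there is no Condorcet winner.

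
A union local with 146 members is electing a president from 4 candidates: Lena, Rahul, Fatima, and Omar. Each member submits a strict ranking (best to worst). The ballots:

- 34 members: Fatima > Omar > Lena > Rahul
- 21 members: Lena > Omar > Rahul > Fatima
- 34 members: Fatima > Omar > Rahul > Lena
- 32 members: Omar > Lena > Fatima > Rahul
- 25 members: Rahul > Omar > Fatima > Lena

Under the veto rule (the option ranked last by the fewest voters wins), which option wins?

Last-place votes: Lena 59, Rahul 66, Fatima 21, Omar 0.
Omar is ranked last by the fewest voters, so Omar wins.

Omar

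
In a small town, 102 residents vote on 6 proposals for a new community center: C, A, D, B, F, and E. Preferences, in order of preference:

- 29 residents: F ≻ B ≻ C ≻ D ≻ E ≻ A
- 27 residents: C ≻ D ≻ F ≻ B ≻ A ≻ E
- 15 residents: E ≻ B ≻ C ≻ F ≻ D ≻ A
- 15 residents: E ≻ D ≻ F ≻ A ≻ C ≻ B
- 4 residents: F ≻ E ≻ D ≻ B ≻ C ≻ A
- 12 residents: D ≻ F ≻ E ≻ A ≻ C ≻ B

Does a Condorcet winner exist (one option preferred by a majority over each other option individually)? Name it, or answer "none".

none

Checking pairwise contests:
F beats C 60–42.
C beats A 75–27.
C beats D 71–31.
C beats B 54–48.
D beats F 54–48.
C beats E 56–46.
Every option loses at least one head-to-head, so there is no Condorcet winner.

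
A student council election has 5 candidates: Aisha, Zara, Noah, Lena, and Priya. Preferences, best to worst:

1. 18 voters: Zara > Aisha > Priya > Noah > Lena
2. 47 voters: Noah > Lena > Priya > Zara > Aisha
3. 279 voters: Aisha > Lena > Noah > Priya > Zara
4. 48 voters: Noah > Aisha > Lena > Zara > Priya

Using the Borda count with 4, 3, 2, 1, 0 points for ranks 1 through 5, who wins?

Aisha: 18·3 + 47·0 + 279·4 + 48·3 = 1314
Zara: 18·4 + 47·1 + 279·0 + 48·1 = 167
Noah: 18·1 + 47·4 + 279·2 + 48·4 = 956
Lena: 18·0 + 47·3 + 279·3 + 48·2 = 1074
Priya: 18·2 + 47·2 + 279·1 + 48·0 = 409
Aisha has the highest Borda score (1314).

Aisha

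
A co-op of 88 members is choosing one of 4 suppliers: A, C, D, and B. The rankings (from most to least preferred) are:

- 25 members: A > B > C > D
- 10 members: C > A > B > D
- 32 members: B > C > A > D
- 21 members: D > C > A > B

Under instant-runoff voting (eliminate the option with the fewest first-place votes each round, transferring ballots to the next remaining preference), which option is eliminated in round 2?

D

Round 1: A 25, C 10, D 21, B 32. Eliminate C.
Round 2: A 35, D 21, B 32. Eliminate D.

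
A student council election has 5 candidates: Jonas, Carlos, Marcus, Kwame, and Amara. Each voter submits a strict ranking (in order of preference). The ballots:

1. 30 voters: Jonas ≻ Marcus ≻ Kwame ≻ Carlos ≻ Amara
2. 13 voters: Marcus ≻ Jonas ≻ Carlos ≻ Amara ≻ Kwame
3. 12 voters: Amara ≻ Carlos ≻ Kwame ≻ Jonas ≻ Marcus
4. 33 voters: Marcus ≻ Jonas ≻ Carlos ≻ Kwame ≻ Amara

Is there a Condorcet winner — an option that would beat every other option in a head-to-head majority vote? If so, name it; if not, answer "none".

Marcus

Marcus vs Jonas: 46–42 for Marcus.
Marcus vs Carlos: 76–12 for Marcus.
Marcus vs Kwame: 76–12 for Marcus.
Marcus vs Amara: 76–12 for Marcus.
Marcus beats every other option head-to-head.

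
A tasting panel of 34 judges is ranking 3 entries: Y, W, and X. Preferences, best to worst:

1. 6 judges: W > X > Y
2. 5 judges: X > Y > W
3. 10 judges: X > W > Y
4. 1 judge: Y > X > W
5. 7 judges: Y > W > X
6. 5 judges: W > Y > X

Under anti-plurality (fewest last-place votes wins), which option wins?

Last-place votes: Y 16, W 6, X 12.
W is ranked last by the fewest voters, so W wins.

W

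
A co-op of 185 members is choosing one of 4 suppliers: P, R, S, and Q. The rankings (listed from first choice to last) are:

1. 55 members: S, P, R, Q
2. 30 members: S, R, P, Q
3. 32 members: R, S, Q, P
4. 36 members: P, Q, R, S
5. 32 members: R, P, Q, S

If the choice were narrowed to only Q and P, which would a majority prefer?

P

Voters preferring Q to P: 32; preferring P to Q: 153.
P wins the head-to-head.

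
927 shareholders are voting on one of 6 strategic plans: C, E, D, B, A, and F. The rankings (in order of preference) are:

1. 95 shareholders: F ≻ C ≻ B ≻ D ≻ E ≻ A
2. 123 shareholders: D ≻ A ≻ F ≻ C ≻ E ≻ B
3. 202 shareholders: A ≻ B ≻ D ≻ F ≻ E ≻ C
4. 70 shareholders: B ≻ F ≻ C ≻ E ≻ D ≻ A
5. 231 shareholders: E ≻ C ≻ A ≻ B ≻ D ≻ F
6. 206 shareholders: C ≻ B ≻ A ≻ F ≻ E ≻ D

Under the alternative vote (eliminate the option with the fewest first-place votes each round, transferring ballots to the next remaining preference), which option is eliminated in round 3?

Round 1: C 206, E 231, D 123, B 70, A 202, F 95. Eliminate B.
Round 2: C 206, E 231, D 123, A 202, F 165. Eliminate D.
Round 3: C 206, E 231, A 325, F 165. Eliminate F.

F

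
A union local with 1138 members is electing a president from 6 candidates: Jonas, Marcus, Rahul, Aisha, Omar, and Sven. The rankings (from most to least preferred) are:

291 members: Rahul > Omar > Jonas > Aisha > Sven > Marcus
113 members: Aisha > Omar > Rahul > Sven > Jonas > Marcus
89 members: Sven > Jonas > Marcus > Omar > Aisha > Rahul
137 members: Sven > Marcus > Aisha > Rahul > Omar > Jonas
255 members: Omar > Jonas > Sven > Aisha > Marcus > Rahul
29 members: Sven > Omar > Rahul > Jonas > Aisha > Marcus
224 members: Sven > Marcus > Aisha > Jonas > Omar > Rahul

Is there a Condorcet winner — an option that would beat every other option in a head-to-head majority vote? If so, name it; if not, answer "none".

Omar

Omar vs Jonas: 825–313 for Omar.
Omar vs Marcus: 688–450 for Omar.
Omar vs Rahul: 710–428 for Omar.
Omar vs Aisha: 664–474 for Omar.
Omar vs Sven: 659–479 for Omar.
Omar beats every other option head-to-head.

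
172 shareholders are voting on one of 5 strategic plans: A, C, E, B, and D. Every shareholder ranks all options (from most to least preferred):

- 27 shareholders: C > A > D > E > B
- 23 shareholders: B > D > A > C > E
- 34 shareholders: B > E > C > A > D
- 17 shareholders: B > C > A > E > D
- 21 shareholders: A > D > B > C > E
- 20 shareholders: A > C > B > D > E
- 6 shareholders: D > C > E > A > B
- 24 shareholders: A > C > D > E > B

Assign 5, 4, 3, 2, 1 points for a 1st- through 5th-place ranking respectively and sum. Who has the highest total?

A

A: 27·4 + 23·3 + 34·2 + 17·3 + 21·5 + 20·5 + 6·2 + 24·5 = 633
C: 27·5 + 23·2 + 34·3 + 17·4 + 21·2 + 20·4 + 6·4 + 24·4 = 593
E: 27·2 + 23·1 + 34·4 + 17·2 + 21·1 + 20·1 + 6·3 + 24·2 = 354
B: 27·1 + 23·5 + 34·5 + 17·5 + 21·3 + 20·3 + 6·1 + 24·1 = 550
D: 27·3 + 23·4 + 34·1 + 17·1 + 21·4 + 20·2 + 6·5 + 24·3 = 450
A has the highest Borda score (633).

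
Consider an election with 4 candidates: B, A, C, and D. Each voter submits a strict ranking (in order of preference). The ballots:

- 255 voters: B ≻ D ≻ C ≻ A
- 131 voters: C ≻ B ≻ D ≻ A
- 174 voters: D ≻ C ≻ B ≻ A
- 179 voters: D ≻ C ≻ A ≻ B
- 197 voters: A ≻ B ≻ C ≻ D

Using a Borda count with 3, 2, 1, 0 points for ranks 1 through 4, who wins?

B: 255·3 + 131·2 + 174·1 + 179·0 + 197·2 = 1595
A: 255·0 + 131·0 + 174·0 + 179·1 + 197·3 = 770
C: 255·1 + 131·3 + 174·2 + 179·2 + 197·1 = 1551
D: 255·2 + 131·1 + 174·3 + 179·3 + 197·0 = 1700
D has the highest Borda score (1700).

D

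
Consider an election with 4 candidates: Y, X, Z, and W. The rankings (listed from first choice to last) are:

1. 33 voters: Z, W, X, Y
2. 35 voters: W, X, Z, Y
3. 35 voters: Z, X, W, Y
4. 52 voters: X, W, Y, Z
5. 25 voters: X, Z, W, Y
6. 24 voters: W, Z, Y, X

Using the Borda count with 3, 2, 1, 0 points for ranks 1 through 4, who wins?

Y: 33·0 + 35·0 + 35·0 + 52·1 + 25·0 + 24·1 = 76
X: 33·1 + 35·2 + 35·2 + 52·3 + 25·3 + 24·0 = 404
Z: 33·3 + 35·1 + 35·3 + 52·0 + 25·2 + 24·2 = 337
W: 33·2 + 35·3 + 35·1 + 52·2 + 25·1 + 24·3 = 407
W has the highest Borda score (407).

W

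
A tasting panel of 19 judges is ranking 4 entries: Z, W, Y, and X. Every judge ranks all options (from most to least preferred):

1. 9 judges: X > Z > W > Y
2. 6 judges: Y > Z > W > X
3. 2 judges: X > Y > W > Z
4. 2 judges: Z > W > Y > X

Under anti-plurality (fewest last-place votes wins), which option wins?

Last-place votes: Z 2, W 0, Y 9, X 8.
W is ranked last by the fewest voters, so W wins.

W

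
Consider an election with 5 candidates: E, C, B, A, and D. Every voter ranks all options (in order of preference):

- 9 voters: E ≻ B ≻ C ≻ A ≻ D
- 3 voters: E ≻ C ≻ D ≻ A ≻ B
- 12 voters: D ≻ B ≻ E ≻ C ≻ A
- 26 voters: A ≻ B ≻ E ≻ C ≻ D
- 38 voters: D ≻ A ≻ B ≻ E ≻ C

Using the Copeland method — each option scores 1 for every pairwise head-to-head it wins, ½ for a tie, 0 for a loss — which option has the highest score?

E: beats C; loses to B, A, and D → score 1.
C: loses to E, B, A, and D → score 0.
B: beats E and C; loses to A and D → score 2.
A: beats E, C, and B; loses to D → score 3.
D: beats E, C, B, and A → score 4.
D has the best pairwise record.

D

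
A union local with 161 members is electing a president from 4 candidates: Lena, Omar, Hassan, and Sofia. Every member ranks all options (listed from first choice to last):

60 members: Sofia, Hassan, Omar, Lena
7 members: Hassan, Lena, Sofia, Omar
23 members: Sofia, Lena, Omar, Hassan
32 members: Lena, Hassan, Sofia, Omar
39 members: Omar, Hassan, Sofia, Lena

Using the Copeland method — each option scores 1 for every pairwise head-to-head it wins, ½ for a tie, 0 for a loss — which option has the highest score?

Sofia

Lena: loses to Omar, Hassan, and Sofia → score 0.
Omar: beats Lena; loses to Hassan and Sofia → score 1.
Hassan: beats Lena and Omar; loses to Sofia → score 2.
Sofia: beats Lena, Omar, and Hassan → score 3.
Sofia has the best pairwise record.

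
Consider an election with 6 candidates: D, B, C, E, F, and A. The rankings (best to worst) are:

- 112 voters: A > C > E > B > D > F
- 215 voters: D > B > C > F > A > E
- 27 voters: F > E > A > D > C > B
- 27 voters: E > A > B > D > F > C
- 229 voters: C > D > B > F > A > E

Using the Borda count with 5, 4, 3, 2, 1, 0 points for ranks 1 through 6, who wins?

C

D: 112·1 + 215·5 + 27·2 + 27·2 + 229·4 = 2211
B: 112·2 + 215·4 + 27·0 + 27·3 + 229·3 = 1852
C: 112·4 + 215·3 + 27·1 + 27·0 + 229·5 = 2265
E: 112·3 + 215·0 + 27·4 + 27·5 + 229·0 = 579
F: 112·0 + 215·2 + 27·5 + 27·1 + 229·2 = 1050
A: 112·5 + 215·1 + 27·3 + 27·4 + 229·1 = 1193
C has the highest Borda score (2265).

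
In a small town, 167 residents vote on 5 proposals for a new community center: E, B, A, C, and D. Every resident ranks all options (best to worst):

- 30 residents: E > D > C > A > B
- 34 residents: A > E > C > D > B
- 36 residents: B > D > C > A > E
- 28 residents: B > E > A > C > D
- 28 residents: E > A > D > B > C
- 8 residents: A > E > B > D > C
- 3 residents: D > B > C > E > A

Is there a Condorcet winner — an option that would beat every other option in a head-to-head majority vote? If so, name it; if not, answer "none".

E

E vs B: 100–67 for E.
E vs A: 89–78 for E.
E vs C: 128–39 for E.
E vs D: 128–39 for E.
E beats every other option head-to-head.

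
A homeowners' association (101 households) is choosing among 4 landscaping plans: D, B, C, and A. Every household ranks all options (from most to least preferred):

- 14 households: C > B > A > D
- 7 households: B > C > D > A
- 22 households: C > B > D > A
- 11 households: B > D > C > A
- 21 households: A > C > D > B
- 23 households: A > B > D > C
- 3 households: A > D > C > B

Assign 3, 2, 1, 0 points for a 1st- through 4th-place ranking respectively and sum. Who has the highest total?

C

D: 14·0 + 7·1 + 22·1 + 11·2 + 21·1 + 23·1 + 3·2 = 101
B: 14·2 + 7·3 + 22·2 + 11·3 + 21·0 + 23·2 + 3·0 = 172
C: 14·3 + 7·2 + 22·3 + 11·1 + 21·2 + 23·0 + 3·1 = 178
A: 14·1 + 7·0 + 22·0 + 11·0 + 21·3 + 23·3 + 3·3 = 155
C has the highest Borda score (178).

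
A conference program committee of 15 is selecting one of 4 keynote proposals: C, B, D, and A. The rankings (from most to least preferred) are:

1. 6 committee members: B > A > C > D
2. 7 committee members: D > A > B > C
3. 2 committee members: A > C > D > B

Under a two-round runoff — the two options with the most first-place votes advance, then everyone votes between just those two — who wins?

D

Round 1 first-place votes: C 0, B 6, D 7, A 2.
D and B advance.
Runoff: D is preferred to B by 9 voters; B by 6.
D wins the runoff.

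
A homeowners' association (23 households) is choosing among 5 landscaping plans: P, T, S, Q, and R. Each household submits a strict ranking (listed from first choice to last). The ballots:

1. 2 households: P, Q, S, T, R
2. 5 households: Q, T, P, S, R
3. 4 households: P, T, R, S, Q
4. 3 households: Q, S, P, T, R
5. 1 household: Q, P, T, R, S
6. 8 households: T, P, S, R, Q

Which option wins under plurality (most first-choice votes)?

Q

First-place votes: P 6, T 8, S 0, Q 9, R 0.
Q has the most first-place votes.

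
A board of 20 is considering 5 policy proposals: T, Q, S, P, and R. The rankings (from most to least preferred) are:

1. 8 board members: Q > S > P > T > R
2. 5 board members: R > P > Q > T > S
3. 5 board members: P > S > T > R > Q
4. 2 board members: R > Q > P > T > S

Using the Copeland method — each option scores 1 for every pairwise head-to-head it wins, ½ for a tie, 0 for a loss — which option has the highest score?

P

T: beats R; loses to Q, S, and P → score 1.
Q: beats T and S; ties P; loses to R → score 2.5.
S: beats T and R; loses to Q and P → score 2.
P: beats T, S, and R; ties Q → score 3.5.
R: beats Q; loses to T, S, and P → score 1.
P has the best pairwise record.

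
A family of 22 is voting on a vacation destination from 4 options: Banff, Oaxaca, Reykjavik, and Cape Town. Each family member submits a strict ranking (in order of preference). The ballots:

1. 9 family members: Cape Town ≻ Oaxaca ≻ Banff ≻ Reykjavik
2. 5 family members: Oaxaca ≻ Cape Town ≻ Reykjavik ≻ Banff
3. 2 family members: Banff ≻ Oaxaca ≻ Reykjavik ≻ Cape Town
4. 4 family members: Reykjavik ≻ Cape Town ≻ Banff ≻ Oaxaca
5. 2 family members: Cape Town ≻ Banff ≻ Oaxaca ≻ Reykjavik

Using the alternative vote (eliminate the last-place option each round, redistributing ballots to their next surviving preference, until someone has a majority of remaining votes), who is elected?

Cape Town

Round 1: Banff 2, Oaxaca 5, Reykjavik 4, Cape Town 11. Eliminate Banff.
Round 2: Oaxaca 7, Reykjavik 4, Cape Town 11. Eliminate Reykjavik.
Round 3: Oaxaca 7, Cape Town 15. Cape Town has a majority.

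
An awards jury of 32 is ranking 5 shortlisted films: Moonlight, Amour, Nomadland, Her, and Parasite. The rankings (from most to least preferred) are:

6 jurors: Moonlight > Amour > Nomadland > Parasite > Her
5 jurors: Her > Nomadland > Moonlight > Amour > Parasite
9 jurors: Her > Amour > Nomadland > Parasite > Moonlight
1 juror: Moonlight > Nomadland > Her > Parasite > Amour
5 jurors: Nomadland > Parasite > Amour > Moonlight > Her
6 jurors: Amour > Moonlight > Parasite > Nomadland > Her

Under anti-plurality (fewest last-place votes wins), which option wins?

Nomadland

Last-place votes: Moonlight 9, Amour 1, Nomadland 0, Her 17, Parasite 5.
Nomadland is ranked last by the fewest voters, so Nomadland wins.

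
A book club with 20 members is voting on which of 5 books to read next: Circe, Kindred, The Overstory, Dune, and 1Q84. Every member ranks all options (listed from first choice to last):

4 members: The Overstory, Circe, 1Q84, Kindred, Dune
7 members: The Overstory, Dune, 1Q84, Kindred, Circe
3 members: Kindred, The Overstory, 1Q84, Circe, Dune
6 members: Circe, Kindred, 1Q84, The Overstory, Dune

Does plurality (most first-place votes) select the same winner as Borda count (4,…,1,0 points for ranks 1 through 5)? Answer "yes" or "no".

yes

Plurality — first-place votes: Circe 6, Kindred 3, The Overstory 11, Dune 0, 1Q84 0. Winner: The Overstory.
Borda — scores: Circe 39, Kindred 41, The Overstory 59, Dune 21, 1Q84 40. Winner: The Overstory.
The two methods agree.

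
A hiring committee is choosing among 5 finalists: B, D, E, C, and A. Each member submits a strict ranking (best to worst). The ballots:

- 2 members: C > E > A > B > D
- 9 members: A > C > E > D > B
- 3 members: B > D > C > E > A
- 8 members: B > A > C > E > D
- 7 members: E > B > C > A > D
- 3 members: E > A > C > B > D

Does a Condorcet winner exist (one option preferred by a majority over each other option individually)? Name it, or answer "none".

Checking pairwise contests:
E beats B 21–11.
B beats D 23–9.
C beats E 22–10.
B beats C 18–14.
B beats A 18–14.
Every option loses at least one head-to-head, so there is no Condorcet winner.

none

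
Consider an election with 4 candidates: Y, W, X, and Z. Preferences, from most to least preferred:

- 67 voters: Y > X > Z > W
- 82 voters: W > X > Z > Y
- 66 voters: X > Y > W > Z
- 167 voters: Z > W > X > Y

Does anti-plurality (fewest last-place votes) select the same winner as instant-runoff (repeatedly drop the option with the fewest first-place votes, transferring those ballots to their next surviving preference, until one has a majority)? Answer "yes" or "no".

no

Anti-plurality — last-place votes: Y 249, W 67, X 0, Z 66. Winner: X.
Instant-runoff — R1 Y 67, W 82, X 66, Z 167 (X out); R2 Y 133, W 82, Z 167 (W out); R3 Y 133, Z 249 (Z winner). Winner: Z.
The two methods disagree.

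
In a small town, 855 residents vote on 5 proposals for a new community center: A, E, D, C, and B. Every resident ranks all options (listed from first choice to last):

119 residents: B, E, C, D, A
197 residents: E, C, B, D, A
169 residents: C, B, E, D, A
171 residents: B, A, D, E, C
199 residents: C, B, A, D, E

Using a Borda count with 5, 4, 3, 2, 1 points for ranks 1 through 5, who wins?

B

A: 119·1 + 197·1 + 169·1 + 171·4 + 199·3 = 1766
E: 119·4 + 197·5 + 169·3 + 171·2 + 199·1 = 2509
D: 119·2 + 197·2 + 169·2 + 171·3 + 199·2 = 1881
C: 119·3 + 197·4 + 169·5 + 171·1 + 199·5 = 3156
B: 119·5 + 197·3 + 169·4 + 171·5 + 199·4 = 3513
B has the highest Borda score (3513).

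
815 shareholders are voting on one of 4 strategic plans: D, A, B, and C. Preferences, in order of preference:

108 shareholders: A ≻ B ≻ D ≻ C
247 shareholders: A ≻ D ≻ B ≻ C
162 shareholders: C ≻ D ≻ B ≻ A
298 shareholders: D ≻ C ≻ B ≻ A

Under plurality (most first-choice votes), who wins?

A

First-place votes: D 298, A 355, B 0, C 162.
A has the most first-place votes.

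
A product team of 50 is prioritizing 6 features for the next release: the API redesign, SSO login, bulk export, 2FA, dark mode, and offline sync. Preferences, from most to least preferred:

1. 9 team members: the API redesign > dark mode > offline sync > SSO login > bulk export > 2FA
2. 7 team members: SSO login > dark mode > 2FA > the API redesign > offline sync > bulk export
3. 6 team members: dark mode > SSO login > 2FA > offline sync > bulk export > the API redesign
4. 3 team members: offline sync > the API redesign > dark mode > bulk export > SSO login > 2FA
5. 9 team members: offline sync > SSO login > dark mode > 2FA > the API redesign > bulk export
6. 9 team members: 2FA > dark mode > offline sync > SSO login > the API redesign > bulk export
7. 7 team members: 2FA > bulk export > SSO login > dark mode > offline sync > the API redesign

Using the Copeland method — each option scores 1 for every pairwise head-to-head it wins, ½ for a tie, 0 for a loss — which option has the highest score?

the API redesign: beats bulk export; loses to SSO login, 2FA, dark mode, and offline sync → score 1.
SSO login: beats the API redesign, bulk export, and 2FA; loses to dark mode and offline sync → score 3.
bulk export: loses to the API redesign, SSO login, 2FA, dark mode, and offline sync → score 0.
2FA: beats the API redesign, bulk export, and offline sync; loses to SSO login and dark mode → score 3.
dark mode: beats the API redesign, SSO login, bulk export, 2FA, and offline sync → score 5.
offline sync: beats the API redesign, SSO login, and bulk export; loses to 2FA and dark mode → score 3.
dark mode has the best pairwise record.

dark mode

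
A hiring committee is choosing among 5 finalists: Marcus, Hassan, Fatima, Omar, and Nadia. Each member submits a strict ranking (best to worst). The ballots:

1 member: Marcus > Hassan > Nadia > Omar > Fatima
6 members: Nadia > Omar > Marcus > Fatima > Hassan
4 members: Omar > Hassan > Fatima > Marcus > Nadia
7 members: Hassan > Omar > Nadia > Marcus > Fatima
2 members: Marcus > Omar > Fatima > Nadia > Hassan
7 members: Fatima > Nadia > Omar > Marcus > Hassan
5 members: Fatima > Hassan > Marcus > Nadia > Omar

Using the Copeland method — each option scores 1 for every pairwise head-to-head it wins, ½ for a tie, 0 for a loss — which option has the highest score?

Marcus: ties Hassan and Fatima; loses to Omar and Nadia → score 1.
Hassan: beats Nadia; ties Marcus; loses to Fatima and Omar → score 1.5.
Fatima: beats Hassan and Nadia; ties Marcus; loses to Omar → score 2.5.
Omar: beats Marcus, Hassan, and Fatima; loses to Nadia → score 3.
Nadia: beats Marcus and Omar; loses to Hassan and Fatima → score 2.
Omar has the best pairwise record.

Omar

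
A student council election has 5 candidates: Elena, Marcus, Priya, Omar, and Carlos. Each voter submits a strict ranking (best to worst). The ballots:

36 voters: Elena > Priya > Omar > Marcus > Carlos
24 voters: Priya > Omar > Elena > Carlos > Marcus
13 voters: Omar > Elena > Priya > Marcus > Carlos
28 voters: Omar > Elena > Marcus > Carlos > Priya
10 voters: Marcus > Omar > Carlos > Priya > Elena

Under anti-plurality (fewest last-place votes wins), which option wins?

Last-place votes: Elena 10, Marcus 24, Priya 28, Omar 0, Carlos 49.
Omar is ranked last by the fewest voters, so Omar wins.

Omar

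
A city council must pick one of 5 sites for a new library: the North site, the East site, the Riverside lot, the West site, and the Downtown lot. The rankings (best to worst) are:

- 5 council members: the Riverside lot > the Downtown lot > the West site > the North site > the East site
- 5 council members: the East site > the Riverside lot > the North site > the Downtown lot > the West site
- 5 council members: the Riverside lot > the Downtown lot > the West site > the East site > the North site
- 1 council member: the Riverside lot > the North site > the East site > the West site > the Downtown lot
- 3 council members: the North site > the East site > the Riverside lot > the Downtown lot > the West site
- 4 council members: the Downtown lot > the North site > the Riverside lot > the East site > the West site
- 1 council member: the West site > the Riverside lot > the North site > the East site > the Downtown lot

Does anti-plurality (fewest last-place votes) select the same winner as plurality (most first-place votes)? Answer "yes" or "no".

yes

Anti-plurality — last-place votes: the North site 5, the East site 5, the Riverside lot 0, the West site 12, the Downtown lot 2. Winner: the Riverside lot.
Plurality — first-place votes: the North site 3, the East site 5, the Riverside lot 11, the West site 1, the Downtown lot 4. Winner: the Riverside lot.
The two methods agree.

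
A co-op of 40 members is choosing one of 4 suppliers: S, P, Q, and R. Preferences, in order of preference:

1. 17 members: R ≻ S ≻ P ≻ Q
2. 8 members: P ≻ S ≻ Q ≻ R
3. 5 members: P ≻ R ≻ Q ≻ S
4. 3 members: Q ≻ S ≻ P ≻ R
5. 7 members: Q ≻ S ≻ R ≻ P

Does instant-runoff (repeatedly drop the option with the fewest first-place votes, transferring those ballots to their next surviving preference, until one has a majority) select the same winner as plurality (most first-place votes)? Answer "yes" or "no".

yes

Instant-runoff — R1 S 0, P 13, Q 10, R 17 (S out); R2 P 13, Q 10, R 17 (Q out); R3 P 16, R 24 (R winner). Winner: R.
Plurality — first-place votes: S 0, P 13, Q 10, R 17. Winner: R.
The two methods agree.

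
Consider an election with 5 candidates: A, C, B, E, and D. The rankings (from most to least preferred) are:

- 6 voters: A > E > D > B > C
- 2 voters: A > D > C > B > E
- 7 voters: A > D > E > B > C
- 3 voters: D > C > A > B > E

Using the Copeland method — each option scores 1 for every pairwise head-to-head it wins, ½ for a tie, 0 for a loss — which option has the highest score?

A: beats C, B, E, and D → score 4.
C: loses to A, B, E, and D → score 0.
B: beats C; loses to A, E, and D → score 1.
E: beats C and B; loses to A and D → score 2.
D: beats C, B, and E; loses to A → score 3.
A has the best pairwise record.

A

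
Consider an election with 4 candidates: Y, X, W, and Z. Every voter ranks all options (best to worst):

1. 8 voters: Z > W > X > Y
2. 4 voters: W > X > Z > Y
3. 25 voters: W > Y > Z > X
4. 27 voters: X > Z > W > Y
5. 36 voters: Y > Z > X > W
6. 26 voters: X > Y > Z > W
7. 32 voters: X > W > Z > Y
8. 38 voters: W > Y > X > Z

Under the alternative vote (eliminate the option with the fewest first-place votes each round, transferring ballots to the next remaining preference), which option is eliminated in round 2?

Round 1: Y 36, X 85, W 67, Z 8. Eliminate Z.
Round 2: Y 36, X 85, W 75. Eliminate Y.

Y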